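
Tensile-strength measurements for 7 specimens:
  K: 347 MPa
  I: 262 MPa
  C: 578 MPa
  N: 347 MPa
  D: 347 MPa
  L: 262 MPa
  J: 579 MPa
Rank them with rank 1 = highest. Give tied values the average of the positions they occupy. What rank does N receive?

4

Sorted (descending): 579, 578, 347, 347, 347, 262, 262
The 3 values of 347 occupy positions 3–5 → average rank 4.
The 2 values of 262 occupy positions 6–7 → average rank (6+7)/2 = 6.5.
N has value 347 MPa → rank 4.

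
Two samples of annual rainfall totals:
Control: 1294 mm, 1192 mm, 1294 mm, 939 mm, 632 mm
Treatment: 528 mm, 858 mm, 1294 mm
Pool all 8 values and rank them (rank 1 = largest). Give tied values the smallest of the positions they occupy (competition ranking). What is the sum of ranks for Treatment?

15

Sorted (descending): 1294, 1294, 1294, 1192, 939, 858, 632, 528
The 3 values of 1294 occupy positions 1–3 → each gets rank 1.
Treatment values → pooled ranks: 528→8, 858→6, 1294→1
Rank sum = 8 + 6 + 1 = 15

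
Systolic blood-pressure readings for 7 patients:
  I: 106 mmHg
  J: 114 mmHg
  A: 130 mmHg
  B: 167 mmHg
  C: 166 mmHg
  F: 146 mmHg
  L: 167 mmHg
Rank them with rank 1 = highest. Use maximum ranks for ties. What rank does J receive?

Sorted (descending): 167, 167, 166, 146, 130, 114, 106
The 2 values of 167 occupy positions 1–2 → each gets rank 2.
J has value 114 mmHg → rank 6.

6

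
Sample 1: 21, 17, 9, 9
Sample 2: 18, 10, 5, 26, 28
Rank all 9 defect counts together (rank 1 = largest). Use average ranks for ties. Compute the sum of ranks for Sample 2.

22

Sorted (descending): 28, 26, 21, 18, 17, 10, 9, 9, 5
The 2 values of 9 occupy positions 7–8 → average rank (7+8)/2 = 7.5.
Sample 2 values → pooled ranks: 18→4, 10→6, 5→9, 26→2, 28→1
Rank sum = 4 + 6 + 9 + 2 + 1 = 22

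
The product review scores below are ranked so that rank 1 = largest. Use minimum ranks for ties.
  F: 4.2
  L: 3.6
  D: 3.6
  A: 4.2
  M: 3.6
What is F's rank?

Sorted (descending): 4.2, 4.2, 3.6, 3.6, 3.6
The 2 values of 4.2 occupy positions 1–2 → each gets rank 1.
The 3 values of 3.6 occupy positions 3–5 → each gets rank 3.
F has value 4.2 → rank 1.

1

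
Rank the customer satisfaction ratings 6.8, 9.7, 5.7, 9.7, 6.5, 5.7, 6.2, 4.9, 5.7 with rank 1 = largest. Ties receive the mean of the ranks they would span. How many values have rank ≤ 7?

8

Sorted (descending): 9.7, 9.7, 6.8, 6.5, 6.2, 5.7, 5.7, 5.7, 4.9
The 2 values of 9.7 occupy positions 1–2 → average rank (1+2)/2 = 1.5.
The 3 values of 5.7 occupy positions 6–8 → average rank 7.
Ranks ≤ 7: {1.5, 1.5, 3, 4, 5, 7, 7, 7} → 8 values.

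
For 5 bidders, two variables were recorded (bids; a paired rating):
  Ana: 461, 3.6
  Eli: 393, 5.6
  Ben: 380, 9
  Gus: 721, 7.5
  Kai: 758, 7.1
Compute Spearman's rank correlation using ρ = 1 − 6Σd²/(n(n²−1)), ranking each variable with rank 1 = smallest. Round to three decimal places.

-0.200

Ranks of variable 1: 3, 2, 1, 4, 5
Ranks of variable 2: 1, 2, 5, 4, 3
d = r₁ − r₂: 2, 0, -4, 0, 2
d²: 4, 0, 16, 0, 4; Σd² = 24
ρ = 1 − 6·24/(5·24) = 1 − 144/120 = -0.200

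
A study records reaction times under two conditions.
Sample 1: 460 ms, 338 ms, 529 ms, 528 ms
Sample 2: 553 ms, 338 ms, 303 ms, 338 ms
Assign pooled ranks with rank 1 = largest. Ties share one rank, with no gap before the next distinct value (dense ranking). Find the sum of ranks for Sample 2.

17

Sorted (descending): 553, 529, 528, 460, 338, 338, 338, 303
The 3 values of 338 share dense rank 5.
Remaining distinct values take the next consecutive integers.
Sample 2 values → pooled ranks: 553→1, 338→5, 303→6, 338→5
Rank sum = 1 + 5 + 6 + 5 = 17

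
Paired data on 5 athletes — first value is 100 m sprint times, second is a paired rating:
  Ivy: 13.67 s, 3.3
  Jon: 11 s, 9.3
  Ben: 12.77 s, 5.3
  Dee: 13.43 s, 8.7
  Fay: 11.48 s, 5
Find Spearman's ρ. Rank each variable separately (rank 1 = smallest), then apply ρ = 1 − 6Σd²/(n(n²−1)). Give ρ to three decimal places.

-0.600

Ranks of variable 1: 5, 1, 3, 4, 2
Ranks of variable 2: 1, 5, 3, 4, 2
d = r₁ − r₂: 4, -4, 0, 0, 0
d²: 16, 16, 0, 0, 0; Σd² = 32
ρ = 1 − 6·32/(5·24) = 1 − 192/120 = -0.600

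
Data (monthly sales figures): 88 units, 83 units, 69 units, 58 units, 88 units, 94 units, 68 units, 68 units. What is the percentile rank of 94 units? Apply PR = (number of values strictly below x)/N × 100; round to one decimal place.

N = 8.
Strictly below 94: 7. Equal to 94: 1.
PR = 7/8 × 100 = 87.5

87.5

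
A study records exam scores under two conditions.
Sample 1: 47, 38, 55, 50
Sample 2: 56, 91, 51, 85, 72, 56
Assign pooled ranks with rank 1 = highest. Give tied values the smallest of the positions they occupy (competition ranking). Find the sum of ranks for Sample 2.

Sorted (descending): 91, 85, 72, 56, 56, 55, 51, 50, 47, 38
The 2 values of 56 occupy positions 4–5 → each gets rank 4.
Sample 2 values → pooled ranks: 56→4, 91→1, 51→7, 85→2, 72→3, 56→4
Rank sum = 4 + 1 + 7 + 2 + 3 + 4 = 21

21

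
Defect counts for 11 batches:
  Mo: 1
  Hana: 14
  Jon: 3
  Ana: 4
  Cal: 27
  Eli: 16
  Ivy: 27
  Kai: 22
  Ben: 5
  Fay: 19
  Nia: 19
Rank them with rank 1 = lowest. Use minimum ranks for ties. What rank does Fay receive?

Sorted (ascending): 1, 3, 4, 5, 14, 16, 19, 19, 22, 27, 27
The 2 values of 19 occupy positions 7–8 → each gets rank 7.
The 2 values of 27 occupy positions 10–11 → each gets rank 10.
Fay has value 19 → rank 7.

7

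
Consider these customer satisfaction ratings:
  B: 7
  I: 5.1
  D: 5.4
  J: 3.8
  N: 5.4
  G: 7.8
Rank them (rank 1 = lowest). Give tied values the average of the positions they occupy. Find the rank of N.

3.5

Sorted (ascending): 3.8, 5.1, 5.4, 5.4, 7, 7.8
The 2 values of 5.4 occupy positions 3–4 → average rank (3+4)/2 = 3.5.
N has value 5.4 → rank 3.5.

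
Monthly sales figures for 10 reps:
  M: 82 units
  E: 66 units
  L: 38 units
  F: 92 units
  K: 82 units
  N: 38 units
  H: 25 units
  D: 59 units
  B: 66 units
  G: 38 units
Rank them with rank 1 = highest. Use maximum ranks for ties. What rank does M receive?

Sorted (descending): 92, 82, 82, 66, 66, 59, 38, 38, 38, 25
The 2 values of 82 occupy positions 2–3 → each gets rank 3.
The 2 values of 66 occupy positions 4–5 → each gets rank 5.
The 3 values of 38 occupy positions 7–9 → each gets rank 9.
M has value 82 units → rank 3.

3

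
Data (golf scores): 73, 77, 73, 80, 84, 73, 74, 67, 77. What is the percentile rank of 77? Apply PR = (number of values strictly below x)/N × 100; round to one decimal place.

55.6

N = 9.
Strictly below 77: 5. Equal to 77: 2.
PR = 5/9 × 100 = 55.6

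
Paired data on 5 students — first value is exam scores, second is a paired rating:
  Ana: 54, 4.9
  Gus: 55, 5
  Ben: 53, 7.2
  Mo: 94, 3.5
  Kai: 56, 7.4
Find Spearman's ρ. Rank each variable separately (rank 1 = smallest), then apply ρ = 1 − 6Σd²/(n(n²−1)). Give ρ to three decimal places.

-0.300

Ranks of variable 1: 2, 3, 1, 5, 4
Ranks of variable 2: 2, 3, 4, 1, 5
d = r₁ − r₂: 0, 0, -3, 4, -1
d²: 0, 0, 9, 16, 1; Σd² = 26
ρ = 1 − 6·26/(5·24) = 1 − 156/120 = -0.300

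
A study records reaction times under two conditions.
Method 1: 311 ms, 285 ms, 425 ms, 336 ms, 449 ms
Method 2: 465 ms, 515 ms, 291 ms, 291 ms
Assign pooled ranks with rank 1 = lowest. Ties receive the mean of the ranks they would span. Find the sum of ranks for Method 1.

23

Sorted (ascending): 285, 291, 291, 311, 336, 425, 449, 465, 515
The 2 values of 291 occupy positions 2–3 → average rank (2+3)/2 = 2.5.
Method 1 values → pooled ranks: 311→4, 285→1, 425→6, 336→5, 449→7
Rank sum = 4 + 1 + 6 + 5 + 7 = 23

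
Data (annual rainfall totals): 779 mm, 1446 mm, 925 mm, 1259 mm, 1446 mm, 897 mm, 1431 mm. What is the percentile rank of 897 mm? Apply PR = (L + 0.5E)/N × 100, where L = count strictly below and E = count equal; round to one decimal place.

21.4

N = 7.
Strictly below 897: 1. Equal to 897: 1.
PR = (1 + 0.5·1)/7 × 100 = 21.4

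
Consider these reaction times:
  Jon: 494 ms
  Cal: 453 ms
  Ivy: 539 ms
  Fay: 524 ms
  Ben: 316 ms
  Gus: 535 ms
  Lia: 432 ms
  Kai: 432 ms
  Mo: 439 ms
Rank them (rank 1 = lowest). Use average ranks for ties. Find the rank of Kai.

2.5

Sorted (ascending): 316, 432, 432, 439, 453, 494, 524, 535, 539
The 2 values of 432 occupy positions 2–3 → average rank (2+3)/2 = 2.5.
Kai has value 432 ms → rank 2.5.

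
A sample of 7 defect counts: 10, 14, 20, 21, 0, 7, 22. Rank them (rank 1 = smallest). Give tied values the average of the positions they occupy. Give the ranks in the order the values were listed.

Sorted (ascending): 0, 7, 10, 14, 20, 21, 22
No ties — each value takes its position as its rank.

3, 4, 5, 6, 1, 2, 7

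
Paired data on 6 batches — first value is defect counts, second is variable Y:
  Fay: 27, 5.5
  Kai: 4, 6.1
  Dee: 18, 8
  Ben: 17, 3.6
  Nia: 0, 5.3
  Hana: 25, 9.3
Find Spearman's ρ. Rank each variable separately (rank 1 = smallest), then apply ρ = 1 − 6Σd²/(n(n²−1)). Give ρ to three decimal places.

Ranks of variable 1: 6, 2, 4, 3, 1, 5
Ranks of variable 2: 3, 4, 5, 1, 2, 6
d = r₁ − r₂: 3, -2, -1, 2, -1, -1
d²: 9, 4, 1, 4, 1, 1; Σd² = 20
ρ = 1 − 6·20/(6·35) = 1 − 120/210 = 0.429

0.429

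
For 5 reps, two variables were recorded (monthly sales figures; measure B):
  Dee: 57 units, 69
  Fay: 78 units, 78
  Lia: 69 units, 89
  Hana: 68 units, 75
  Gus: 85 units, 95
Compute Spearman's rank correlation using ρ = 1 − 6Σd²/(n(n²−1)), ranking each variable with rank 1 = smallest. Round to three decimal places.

Ranks of variable 1: 1, 4, 3, 2, 5
Ranks of variable 2: 1, 3, 4, 2, 5
d = r₁ − r₂: 0, 1, -1, 0, 0
d²: 0, 1, 1, 0, 0; Σd² = 2
ρ = 1 − 6·2/(5·24) = 1 − 12/120 = 0.900

0.900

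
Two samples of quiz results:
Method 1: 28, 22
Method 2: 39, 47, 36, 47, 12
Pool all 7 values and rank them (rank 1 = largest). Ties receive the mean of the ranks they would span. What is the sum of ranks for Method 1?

Sorted (descending): 47, 47, 39, 36, 28, 22, 12
The 2 values of 47 occupy positions 1–2 → average rank (1+2)/2 = 1.5.
Method 1 values → pooled ranks: 28→5, 22→6
Rank sum = 5 + 6 = 11

11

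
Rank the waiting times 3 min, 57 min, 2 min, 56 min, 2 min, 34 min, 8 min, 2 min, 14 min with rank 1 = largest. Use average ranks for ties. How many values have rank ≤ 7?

Sorted (descending): 57, 56, 34, 14, 8, 3, 2, 2, 2
The 3 values of 2 occupy positions 7–9 → average rank 8.
Ranks ≤ 7: {1, 2, 3, 4, 5, 6} → 6 values.

6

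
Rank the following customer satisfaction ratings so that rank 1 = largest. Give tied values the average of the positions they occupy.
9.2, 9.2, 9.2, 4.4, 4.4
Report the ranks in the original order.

Sorted (descending): 9.2, 9.2, 9.2, 4.4, 4.4
The 3 values of 9.2 occupy positions 1–3 → average rank 2.
The 2 values of 4.4 occupy positions 4–5 → average rank (4+5)/2 = 4.5.

2, 2, 2, 4.5, 4.5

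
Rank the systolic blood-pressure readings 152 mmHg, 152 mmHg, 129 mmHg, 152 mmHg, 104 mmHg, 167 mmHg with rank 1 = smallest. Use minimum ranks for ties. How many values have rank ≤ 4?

Sorted (ascending): 104, 129, 152, 152, 152, 167
The 3 values of 152 occupy positions 3–5 → each gets rank 3.
Ranks ≤ 4: {1, 2, 3, 3, 3} → 5 values.

5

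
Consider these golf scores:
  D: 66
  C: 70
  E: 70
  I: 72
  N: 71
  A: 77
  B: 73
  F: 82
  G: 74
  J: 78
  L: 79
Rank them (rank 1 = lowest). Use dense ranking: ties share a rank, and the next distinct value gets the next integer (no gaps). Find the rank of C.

2

Sorted (ascending): 66, 70, 70, 71, 72, 73, 74, 77, 78, 79, 82
The 2 values of 70 share dense rank 2.
Remaining distinct values take the next consecutive integers.
C has value 70 → rank 2.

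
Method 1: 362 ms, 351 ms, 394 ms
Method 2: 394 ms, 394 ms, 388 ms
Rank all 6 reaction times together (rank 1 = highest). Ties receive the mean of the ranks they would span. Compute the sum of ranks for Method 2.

8

Sorted (descending): 394, 394, 394, 388, 362, 351
The 3 values of 394 occupy positions 1–3 → average rank 2.
Method 2 values → pooled ranks: 394→2, 394→2, 388→4
Rank sum = 2 + 2 + 4 = 8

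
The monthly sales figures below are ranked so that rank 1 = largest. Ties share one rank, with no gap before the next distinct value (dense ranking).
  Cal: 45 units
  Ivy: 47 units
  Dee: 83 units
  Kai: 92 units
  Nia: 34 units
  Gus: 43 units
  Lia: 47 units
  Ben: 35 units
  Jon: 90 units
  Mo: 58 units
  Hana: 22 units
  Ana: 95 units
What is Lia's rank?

6

Sorted (descending): 95, 92, 90, 83, 58, 47, 47, 45, 43, 35, 34, 22
The 2 values of 47 share dense rank 6.
Remaining distinct values take the next consecutive integers.
Lia has value 47 units → rank 6.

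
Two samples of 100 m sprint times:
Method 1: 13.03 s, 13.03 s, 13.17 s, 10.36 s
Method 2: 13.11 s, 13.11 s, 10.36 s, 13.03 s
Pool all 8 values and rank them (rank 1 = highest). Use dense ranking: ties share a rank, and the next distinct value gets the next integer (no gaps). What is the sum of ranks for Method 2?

11

Sorted (descending): 13.17, 13.11, 13.11, 13.03, 13.03, 13.03, 10.36, 10.36
The 2 values of 13.11 share dense rank 2.
The 3 values of 13.03 share dense rank 3.
The 2 values of 10.36 share dense rank 4.
Remaining distinct values take the next consecutive integers.
Method 2 values → pooled ranks: 13.11→2, 13.11→2, 10.36→4, 13.03→3
Rank sum = 2 + 2 + 4 + 3 = 11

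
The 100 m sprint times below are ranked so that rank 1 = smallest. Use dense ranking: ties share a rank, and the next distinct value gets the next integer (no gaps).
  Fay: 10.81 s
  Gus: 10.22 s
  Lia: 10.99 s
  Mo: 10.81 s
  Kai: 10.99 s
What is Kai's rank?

Sorted (ascending): 10.22, 10.81, 10.81, 10.99, 10.99
The 2 values of 10.81 share dense rank 2.
The 2 values of 10.99 share dense rank 3.
Remaining distinct values take the next consecutive integers.
Kai has value 10.99 s → rank 3.

3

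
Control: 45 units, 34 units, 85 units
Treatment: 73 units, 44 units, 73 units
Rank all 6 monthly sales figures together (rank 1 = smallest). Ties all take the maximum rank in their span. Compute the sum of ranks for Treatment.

12

Sorted (ascending): 34, 44, 45, 73, 73, 85
The 2 values of 73 occupy positions 4–5 → each gets rank 5.
Treatment values → pooled ranks: 73→5, 44→2, 73→5
Rank sum = 5 + 2 + 5 = 12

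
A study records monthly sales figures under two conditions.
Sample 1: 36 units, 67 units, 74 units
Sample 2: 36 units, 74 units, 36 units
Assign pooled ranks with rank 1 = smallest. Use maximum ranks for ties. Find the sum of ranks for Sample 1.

Sorted (ascending): 36, 36, 36, 67, 74, 74
The 3 values of 36 occupy positions 1–3 → each gets rank 3.
The 2 values of 74 occupy positions 5–6 → each gets rank 6.
Sample 1 values → pooled ranks: 36→3, 67→4, 74→6
Rank sum = 3 + 4 + 6 = 13

13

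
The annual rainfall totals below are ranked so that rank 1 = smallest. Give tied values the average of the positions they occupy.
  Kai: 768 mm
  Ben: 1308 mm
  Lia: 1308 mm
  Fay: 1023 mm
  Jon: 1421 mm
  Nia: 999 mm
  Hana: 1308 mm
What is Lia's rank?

Sorted (ascending): 768, 999, 1023, 1308, 1308, 1308, 1421
The 3 values of 1308 occupy positions 4–6 → average rank 5.
Lia has value 1308 mm → rank 5.

5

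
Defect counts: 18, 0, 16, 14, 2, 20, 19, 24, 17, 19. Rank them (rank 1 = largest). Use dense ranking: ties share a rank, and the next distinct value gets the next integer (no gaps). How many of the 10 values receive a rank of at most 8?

Sorted (descending): 24, 20, 19, 19, 18, 17, 16, 14, 2, 0
The 2 values of 19 share dense rank 3.
Remaining distinct values take the next consecutive integers.
Ranks ≤ 8: {1, 2, 3, 3, 4, 5, 6, 7, 8} → 9 values.

9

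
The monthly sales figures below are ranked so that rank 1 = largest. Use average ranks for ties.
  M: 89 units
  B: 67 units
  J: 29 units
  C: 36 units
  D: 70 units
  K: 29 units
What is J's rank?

Sorted (descending): 89, 70, 67, 36, 29, 29
The 2 values of 29 occupy positions 5–6 → average rank (5+6)/2 = 5.5.
J has value 29 units → rank 5.5.

5.5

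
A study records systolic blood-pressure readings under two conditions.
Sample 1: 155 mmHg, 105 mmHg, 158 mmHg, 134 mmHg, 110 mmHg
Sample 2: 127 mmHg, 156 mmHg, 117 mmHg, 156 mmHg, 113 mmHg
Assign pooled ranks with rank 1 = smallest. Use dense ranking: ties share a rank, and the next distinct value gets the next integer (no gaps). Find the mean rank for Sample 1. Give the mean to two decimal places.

Sorted (ascending): 105, 110, 113, 117, 127, 134, 155, 156, 156, 158
The 2 values of 156 share dense rank 8.
Remaining distinct values take the next consecutive integers.
Sample 1 values → pooled ranks: 155→7, 105→1, 158→9, 134→6, 110→2
Mean rank = (7 + 1 + 9 + 6 + 2) / 5 = 5.00

5.00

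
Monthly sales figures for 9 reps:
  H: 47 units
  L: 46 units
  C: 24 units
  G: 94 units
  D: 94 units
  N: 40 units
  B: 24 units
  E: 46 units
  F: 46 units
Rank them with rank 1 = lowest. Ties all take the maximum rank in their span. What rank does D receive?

Sorted (ascending): 24, 24, 40, 46, 46, 46, 47, 94, 94
The 2 values of 24 occupy positions 1–2 → each gets rank 2.
The 3 values of 46 occupy positions 4–6 → each gets rank 6.
The 2 values of 94 occupy positions 8–9 → each gets rank 9.
D has value 94 units → rank 9.

9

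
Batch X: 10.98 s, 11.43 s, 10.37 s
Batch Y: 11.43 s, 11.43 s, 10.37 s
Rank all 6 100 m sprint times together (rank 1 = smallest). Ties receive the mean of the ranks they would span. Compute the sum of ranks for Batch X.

Sorted (ascending): 10.37, 10.37, 10.98, 11.43, 11.43, 11.43
The 2 values of 10.37 occupy positions 1–2 → average rank (1+2)/2 = 1.5.
The 3 values of 11.43 occupy positions 4–6 → average rank 5.
Batch X values → pooled ranks: 10.98→3, 11.43→5, 10.37→1.5
Rank sum = 3 + 5 + 1.5 = 9.5

9.5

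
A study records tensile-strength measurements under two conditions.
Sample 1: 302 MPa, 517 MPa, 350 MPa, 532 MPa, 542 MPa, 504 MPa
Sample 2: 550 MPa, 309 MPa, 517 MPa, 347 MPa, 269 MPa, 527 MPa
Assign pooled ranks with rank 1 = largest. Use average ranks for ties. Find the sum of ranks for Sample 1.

36.5

Sorted (descending): 550, 542, 532, 527, 517, 517, 504, 350, 347, 309, 302, 269
The 2 values of 517 occupy positions 5–6 → average rank (5+6)/2 = 5.5.
Sample 1 values → pooled ranks: 302→11, 517→5.5, 350→8, 532→3, 542→2, 504→7
Rank sum = 11 + 5.5 + 8 + 3 + 2 + 7 = 36.5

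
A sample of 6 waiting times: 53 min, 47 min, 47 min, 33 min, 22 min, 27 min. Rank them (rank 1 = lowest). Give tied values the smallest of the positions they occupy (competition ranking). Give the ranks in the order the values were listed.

6, 4, 4, 3, 1, 2

Sorted (ascending): 22, 27, 33, 47, 47, 53
The 2 values of 47 occupy positions 4–5 → each gets rank 4.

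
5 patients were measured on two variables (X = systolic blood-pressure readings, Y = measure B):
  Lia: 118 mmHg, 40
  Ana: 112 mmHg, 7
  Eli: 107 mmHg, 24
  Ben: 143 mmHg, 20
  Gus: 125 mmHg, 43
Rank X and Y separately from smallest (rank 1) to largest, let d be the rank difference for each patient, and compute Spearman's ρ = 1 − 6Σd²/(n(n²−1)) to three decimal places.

Ranks of variable 1: 3, 2, 1, 5, 4
Ranks of variable 2: 4, 1, 3, 2, 5
d = r₁ − r₂: -1, 1, -2, 3, -1
d²: 1, 1, 4, 9, 1; Σd² = 16
ρ = 1 − 6·16/(5·24) = 1 − 96/120 = 0.200

0.200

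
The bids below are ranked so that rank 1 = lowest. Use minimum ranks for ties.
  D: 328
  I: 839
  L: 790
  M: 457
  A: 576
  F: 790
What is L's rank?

Sorted (ascending): 328, 457, 576, 790, 790, 839
The 2 values of 790 occupy positions 4–5 → each gets rank 4.
L has value 790 → rank 4.

4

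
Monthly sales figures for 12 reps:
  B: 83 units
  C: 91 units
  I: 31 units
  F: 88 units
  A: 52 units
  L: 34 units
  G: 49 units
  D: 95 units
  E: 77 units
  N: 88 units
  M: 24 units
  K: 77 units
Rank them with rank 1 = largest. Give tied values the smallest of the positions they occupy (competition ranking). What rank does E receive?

6

Sorted (descending): 95, 91, 88, 88, 83, 77, 77, 52, 49, 34, 31, 24
The 2 values of 88 occupy positions 3–4 → each gets rank 3.
The 2 values of 77 occupy positions 6–7 → each gets rank 6.
E has value 77 units → rank 6.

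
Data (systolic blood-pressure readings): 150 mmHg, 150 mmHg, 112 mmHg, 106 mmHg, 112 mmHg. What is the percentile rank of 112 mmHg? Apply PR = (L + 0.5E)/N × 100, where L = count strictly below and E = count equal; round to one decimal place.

N = 5.
Strictly below 112: 1. Equal to 112: 2.
PR = (1 + 0.5·2)/5 × 100 = 40.0

40.0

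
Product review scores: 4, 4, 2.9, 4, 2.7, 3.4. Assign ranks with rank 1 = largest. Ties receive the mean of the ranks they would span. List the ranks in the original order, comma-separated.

2, 2, 5, 2, 6, 4

Sorted (descending): 4, 4, 4, 3.4, 2.9, 2.7
The 3 values of 4 occupy positions 1–3 → average rank 2.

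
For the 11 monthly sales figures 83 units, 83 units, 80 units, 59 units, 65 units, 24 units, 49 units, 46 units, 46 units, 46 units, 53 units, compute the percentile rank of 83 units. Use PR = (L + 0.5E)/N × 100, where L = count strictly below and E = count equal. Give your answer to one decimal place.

N = 11.
Strictly below 83: 9. Equal to 83: 2.
PR = (9 + 0.5·2)/11 × 100 = 90.9

90.9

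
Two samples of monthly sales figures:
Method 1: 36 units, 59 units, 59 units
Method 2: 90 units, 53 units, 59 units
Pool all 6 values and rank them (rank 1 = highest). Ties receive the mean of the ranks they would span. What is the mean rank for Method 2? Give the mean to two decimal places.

3.00

Sorted (descending): 90, 59, 59, 59, 53, 36
The 3 values of 59 occupy positions 2–4 → average rank 3.
Method 2 values → pooled ranks: 90→1, 53→5, 59→3
Mean rank = (1 + 5 + 3) / 3 = 3.00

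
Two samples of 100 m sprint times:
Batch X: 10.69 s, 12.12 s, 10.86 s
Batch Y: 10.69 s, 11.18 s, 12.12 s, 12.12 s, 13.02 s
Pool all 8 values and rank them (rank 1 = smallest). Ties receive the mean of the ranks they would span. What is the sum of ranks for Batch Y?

25.5

Sorted (ascending): 10.69, 10.69, 10.86, 11.18, 12.12, 12.12, 12.12, 13.02
The 2 values of 10.69 occupy positions 1–2 → average rank (1+2)/2 = 1.5.
The 3 values of 12.12 occupy positions 5–7 → average rank 6.
Batch Y values → pooled ranks: 10.69→1.5, 11.18→4, 12.12→6, 12.12→6, 13.02→8
Rank sum = 1.5 + 4 + 6 + 6 + 8 = 25.5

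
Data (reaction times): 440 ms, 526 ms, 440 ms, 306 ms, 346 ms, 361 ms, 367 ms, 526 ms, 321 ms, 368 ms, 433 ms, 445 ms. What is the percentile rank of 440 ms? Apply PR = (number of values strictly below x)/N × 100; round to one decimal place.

58.3

N = 12.
Strictly below 440: 7. Equal to 440: 2.
PR = 7/12 × 100 = 58.3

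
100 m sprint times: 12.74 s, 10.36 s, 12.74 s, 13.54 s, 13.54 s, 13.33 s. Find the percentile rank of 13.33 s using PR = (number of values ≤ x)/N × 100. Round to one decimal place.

66.7

N = 6.
Strictly below 13.33: 3. Equal to 13.33: 1.
PR = 4/6 × 100 = 66.7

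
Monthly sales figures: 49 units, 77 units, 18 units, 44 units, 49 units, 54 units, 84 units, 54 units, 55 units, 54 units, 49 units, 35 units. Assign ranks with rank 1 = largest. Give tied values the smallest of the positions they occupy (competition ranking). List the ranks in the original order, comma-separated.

Sorted (descending): 84, 77, 55, 54, 54, 54, 49, 49, 49, 44, 35, 18
The 3 values of 54 occupy positions 4–6 → each gets rank 4.
The 3 values of 49 occupy positions 7–9 → each gets rank 7.

7, 2, 12, 10, 7, 4, 1, 4, 3, 4, 7, 11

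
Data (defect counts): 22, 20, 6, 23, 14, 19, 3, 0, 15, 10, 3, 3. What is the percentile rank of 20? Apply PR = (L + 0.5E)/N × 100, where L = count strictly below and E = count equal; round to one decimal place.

79.2

N = 12.
Strictly below 20: 9. Equal to 20: 1.
PR = (9 + 0.5·1)/12 × 100 = 79.2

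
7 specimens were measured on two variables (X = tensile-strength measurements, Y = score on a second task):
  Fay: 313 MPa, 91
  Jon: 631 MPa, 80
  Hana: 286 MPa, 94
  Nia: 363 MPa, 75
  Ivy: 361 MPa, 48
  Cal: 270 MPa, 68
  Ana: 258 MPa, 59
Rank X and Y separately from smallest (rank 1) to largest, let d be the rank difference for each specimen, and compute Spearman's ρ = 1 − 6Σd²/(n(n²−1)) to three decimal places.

0.179

Ranks of variable 1: 4, 7, 3, 6, 5, 2, 1
Ranks of variable 2: 6, 5, 7, 4, 1, 3, 2
d = r₁ − r₂: -2, 2, -4, 2, 4, -1, -1
d²: 4, 4, 16, 4, 16, 1, 1; Σd² = 46
ρ = 1 − 6·46/(7·48) = 1 − 276/336 = 0.179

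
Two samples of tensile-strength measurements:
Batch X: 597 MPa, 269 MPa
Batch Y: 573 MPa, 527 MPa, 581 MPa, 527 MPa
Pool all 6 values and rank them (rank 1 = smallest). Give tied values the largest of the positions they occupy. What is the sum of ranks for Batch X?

Sorted (ascending): 269, 527, 527, 573, 581, 597
The 2 values of 527 occupy positions 2–3 → each gets rank 3.
Batch X values → pooled ranks: 597→6, 269→1
Rank sum = 6 + 1 = 7

7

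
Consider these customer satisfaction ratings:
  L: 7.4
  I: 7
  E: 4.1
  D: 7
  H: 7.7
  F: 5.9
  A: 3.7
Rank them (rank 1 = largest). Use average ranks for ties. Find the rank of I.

3.5

Sorted (descending): 7.7, 7.4, 7, 7, 5.9, 4.1, 3.7
The 2 values of 7 occupy positions 3–4 → average rank (3+4)/2 = 3.5.
I has value 7 → rank 3.5.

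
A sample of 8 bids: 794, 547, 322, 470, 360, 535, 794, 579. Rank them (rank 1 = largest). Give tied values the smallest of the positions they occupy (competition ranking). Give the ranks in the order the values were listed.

1, 4, 8, 6, 7, 5, 1, 3

Sorted (descending): 794, 794, 579, 547, 535, 470, 360, 322
The 2 values of 794 occupy positions 1–2 → each gets rank 1.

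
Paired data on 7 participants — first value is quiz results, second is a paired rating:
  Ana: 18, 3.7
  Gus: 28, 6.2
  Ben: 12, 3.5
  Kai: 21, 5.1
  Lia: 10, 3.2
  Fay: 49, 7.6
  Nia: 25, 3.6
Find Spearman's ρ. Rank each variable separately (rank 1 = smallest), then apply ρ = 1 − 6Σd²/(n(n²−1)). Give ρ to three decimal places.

0.893

Ranks of variable 1: 3, 6, 2, 4, 1, 7, 5
Ranks of variable 2: 4, 6, 2, 5, 1, 7, 3
d = r₁ − r₂: -1, 0, 0, -1, 0, 0, 2
d²: 1, 0, 0, 1, 0, 0, 4; Σd² = 6
ρ = 1 − 6·6/(7·48) = 1 − 36/336 = 0.893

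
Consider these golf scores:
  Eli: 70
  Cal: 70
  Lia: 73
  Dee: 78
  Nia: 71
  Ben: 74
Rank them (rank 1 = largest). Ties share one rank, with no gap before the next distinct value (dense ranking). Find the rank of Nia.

Sorted (descending): 78, 74, 73, 71, 70, 70
The 2 values of 70 share dense rank 5.
Remaining distinct values take the next consecutive integers.
Nia has value 71 → rank 4.

4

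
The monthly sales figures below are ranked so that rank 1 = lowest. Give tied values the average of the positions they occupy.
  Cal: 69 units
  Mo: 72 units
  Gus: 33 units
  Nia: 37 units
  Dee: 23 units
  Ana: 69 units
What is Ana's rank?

Sorted (ascending): 23, 33, 37, 69, 69, 72
The 2 values of 69 occupy positions 4–5 → average rank (4+5)/2 = 4.5.
Ana has value 69 units → rank 4.5.

4.5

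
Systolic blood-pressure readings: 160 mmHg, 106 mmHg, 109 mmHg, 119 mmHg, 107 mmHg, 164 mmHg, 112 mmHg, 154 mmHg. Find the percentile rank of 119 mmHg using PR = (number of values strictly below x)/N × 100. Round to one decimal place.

N = 8.
Strictly below 119: 4. Equal to 119: 1.
PR = 4/8 × 100 = 50.0

50.0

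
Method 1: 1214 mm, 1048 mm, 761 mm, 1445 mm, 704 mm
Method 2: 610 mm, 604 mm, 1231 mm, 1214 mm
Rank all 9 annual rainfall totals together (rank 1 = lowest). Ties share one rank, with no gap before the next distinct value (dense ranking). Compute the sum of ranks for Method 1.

26

Sorted (ascending): 604, 610, 704, 761, 1048, 1214, 1214, 1231, 1445
The 2 values of 1214 share dense rank 6.
Remaining distinct values take the next consecutive integers.
Method 1 values → pooled ranks: 1214→6, 1048→5, 761→4, 1445→8, 704→3
Rank sum = 6 + 5 + 4 + 8 + 3 = 26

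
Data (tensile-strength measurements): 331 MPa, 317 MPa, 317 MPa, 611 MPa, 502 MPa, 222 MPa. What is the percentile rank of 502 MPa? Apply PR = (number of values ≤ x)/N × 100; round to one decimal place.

N = 6.
Strictly below 502: 4. Equal to 502: 1.
PR = 5/6 × 100 = 83.3

83.3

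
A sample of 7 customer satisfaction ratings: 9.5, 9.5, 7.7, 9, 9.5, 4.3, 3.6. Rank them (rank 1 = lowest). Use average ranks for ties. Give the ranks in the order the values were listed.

Sorted (ascending): 3.6, 4.3, 7.7, 9, 9.5, 9.5, 9.5
The 3 values of 9.5 occupy positions 5–7 → average rank 6.

6, 6, 3, 4, 6, 2, 1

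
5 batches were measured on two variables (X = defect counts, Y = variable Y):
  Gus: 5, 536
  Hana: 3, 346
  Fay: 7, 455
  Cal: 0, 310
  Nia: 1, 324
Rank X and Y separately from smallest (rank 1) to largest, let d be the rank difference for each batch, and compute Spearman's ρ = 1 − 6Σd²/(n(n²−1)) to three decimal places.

0.900

Ranks of variable 1: 4, 3, 5, 1, 2
Ranks of variable 2: 5, 3, 4, 1, 2
d = r₁ − r₂: -1, 0, 1, 0, 0
d²: 1, 0, 1, 0, 0; Σd² = 2
ρ = 1 − 6·2/(5·24) = 1 − 12/120 = 0.900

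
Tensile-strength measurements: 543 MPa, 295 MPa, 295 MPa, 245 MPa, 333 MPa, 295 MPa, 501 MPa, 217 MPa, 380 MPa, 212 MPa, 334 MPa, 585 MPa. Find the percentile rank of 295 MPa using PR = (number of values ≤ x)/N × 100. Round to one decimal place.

N = 12.
Strictly below 295: 3. Equal to 295: 3.
PR = 6/12 × 100 = 50.0

50.0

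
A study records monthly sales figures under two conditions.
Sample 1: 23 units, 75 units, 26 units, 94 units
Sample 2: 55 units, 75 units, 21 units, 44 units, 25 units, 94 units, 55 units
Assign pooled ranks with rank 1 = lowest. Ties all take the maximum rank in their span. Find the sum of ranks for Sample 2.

Sorted (ascending): 21, 23, 25, 26, 44, 55, 55, 75, 75, 94, 94
The 2 values of 55 occupy positions 6–7 → each gets rank 7.
The 2 values of 75 occupy positions 8–9 → each gets rank 9.
The 2 values of 94 occupy positions 10–11 → each gets rank 11.
Sample 2 values → pooled ranks: 55→7, 75→9, 21→1, 44→5, 25→3, 94→11, 55→7
Rank sum = 7 + 9 + 1 + 5 + 3 + 11 + 7 = 43

43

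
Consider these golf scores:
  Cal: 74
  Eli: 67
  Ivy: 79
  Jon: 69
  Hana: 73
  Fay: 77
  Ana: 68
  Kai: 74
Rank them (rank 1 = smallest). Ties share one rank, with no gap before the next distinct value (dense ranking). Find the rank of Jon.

Sorted (ascending): 67, 68, 69, 73, 74, 74, 77, 79
The 2 values of 74 share dense rank 5.
Remaining distinct values take the next consecutive integers.
Jon has value 69 → rank 3.

3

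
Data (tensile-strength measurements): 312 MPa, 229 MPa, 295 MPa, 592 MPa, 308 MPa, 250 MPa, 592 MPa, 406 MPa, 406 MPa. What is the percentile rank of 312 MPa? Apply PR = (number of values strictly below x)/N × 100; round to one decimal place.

N = 9.
Strictly below 312: 4. Equal to 312: 1.
PR = 4/9 × 100 = 44.4

44.4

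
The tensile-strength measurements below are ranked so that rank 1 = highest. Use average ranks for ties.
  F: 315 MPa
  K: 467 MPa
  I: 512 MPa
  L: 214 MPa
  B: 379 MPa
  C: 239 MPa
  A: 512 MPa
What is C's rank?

6

Sorted (descending): 512, 512, 467, 379, 315, 239, 214
The 2 values of 512 occupy positions 1–2 → average rank (1+2)/2 = 1.5.
C has value 239 MPa → rank 6.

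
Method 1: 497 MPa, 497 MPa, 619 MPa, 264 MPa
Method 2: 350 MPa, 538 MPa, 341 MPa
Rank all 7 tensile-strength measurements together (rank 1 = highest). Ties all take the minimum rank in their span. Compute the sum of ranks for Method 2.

Sorted (descending): 619, 538, 497, 497, 350, 341, 264
The 2 values of 497 occupy positions 3–4 → each gets rank 3.
Method 2 values → pooled ranks: 350→5, 538→2, 341→6
Rank sum = 5 + 2 + 6 = 13

13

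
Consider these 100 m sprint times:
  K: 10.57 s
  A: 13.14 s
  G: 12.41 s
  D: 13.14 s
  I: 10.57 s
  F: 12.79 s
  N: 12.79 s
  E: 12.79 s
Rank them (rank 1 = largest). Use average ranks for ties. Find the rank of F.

4

Sorted (descending): 13.14, 13.14, 12.79, 12.79, 12.79, 12.41, 10.57, 10.57
The 2 values of 13.14 occupy positions 1–2 → average rank (1+2)/2 = 1.5.
The 3 values of 12.79 occupy positions 3–5 → average rank 4.
The 2 values of 10.57 occupy positions 7–8 → average rank (7+8)/2 = 7.5.
F has value 12.79 s → rank 4.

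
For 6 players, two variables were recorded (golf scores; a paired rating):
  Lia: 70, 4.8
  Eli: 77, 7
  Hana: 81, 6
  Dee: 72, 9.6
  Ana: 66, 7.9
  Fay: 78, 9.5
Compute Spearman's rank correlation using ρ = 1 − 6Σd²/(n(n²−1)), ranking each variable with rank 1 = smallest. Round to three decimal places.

-0.029

Ranks of variable 1: 2, 4, 6, 3, 1, 5
Ranks of variable 2: 1, 3, 2, 6, 4, 5
d = r₁ − r₂: 1, 1, 4, -3, -3, 0
d²: 1, 1, 16, 9, 9, 0; Σd² = 36
ρ = 1 − 6·36/(6·35) = 1 − 216/210 = -0.029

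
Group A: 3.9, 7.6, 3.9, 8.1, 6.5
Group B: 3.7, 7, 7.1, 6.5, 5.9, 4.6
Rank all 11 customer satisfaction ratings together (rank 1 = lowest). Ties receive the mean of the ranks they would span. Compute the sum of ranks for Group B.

33.5

Sorted (ascending): 3.7, 3.9, 3.9, 4.6, 5.9, 6.5, 6.5, 7, 7.1, 7.6, 8.1
The 2 values of 3.9 occupy positions 2–3 → average rank (2+3)/2 = 2.5.
The 2 values of 6.5 occupy positions 6–7 → average rank (6+7)/2 = 6.5.
Group B values → pooled ranks: 3.7→1, 7→8, 7.1→9, 6.5→6.5, 5.9→5, 4.6→4
Rank sum = 1 + 8 + 9 + 6.5 + 5 + 4 = 33.5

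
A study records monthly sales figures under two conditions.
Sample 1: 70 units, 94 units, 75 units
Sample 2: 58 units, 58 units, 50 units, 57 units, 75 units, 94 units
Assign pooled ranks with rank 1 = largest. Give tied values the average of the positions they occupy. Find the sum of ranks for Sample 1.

Sorted (descending): 94, 94, 75, 75, 70, 58, 58, 57, 50
The 2 values of 94 occupy positions 1–2 → average rank (1+2)/2 = 1.5.
The 2 values of 75 occupy positions 3–4 → average rank (3+4)/2 = 3.5.
The 2 values of 58 occupy positions 6–7 → average rank (6+7)/2 = 6.5.
Sample 1 values → pooled ranks: 70→5, 94→1.5, 75→3.5
Rank sum = 5 + 1.5 + 3.5 = 10

10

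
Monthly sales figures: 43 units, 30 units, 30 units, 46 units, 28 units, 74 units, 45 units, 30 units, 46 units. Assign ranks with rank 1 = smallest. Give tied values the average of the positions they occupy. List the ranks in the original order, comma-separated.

Sorted (ascending): 28, 30, 30, 30, 43, 45, 46, 46, 74
The 3 values of 30 occupy positions 2–4 → average rank 3.
The 2 values of 46 occupy positions 7–8 → average rank (7+8)/2 = 7.5.

5, 3, 3, 7.5, 1, 9, 6, 3, 7.5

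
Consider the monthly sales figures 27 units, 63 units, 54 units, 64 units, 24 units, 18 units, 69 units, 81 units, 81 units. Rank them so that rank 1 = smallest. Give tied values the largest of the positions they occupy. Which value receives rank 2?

24

Sorted (ascending): 18, 24, 27, 54, 63, 64, 69, 81, 81
The 2 values of 81 occupy positions 8–9 → each gets rank 9.
Rank 2 → value 24.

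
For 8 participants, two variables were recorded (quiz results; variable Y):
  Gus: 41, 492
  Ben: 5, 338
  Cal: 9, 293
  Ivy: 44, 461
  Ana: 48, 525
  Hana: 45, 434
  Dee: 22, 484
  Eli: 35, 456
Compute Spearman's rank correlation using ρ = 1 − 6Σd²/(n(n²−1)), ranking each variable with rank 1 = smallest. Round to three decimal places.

Ranks of variable 1: 5, 1, 2, 6, 8, 7, 3, 4
Ranks of variable 2: 7, 2, 1, 5, 8, 3, 6, 4
d = r₁ − r₂: -2, -1, 1, 1, 0, 4, -3, 0
d²: 4, 1, 1, 1, 0, 16, 9, 0; Σd² = 32
ρ = 1 − 6·32/(8·63) = 1 − 192/504 = 0.619

0.619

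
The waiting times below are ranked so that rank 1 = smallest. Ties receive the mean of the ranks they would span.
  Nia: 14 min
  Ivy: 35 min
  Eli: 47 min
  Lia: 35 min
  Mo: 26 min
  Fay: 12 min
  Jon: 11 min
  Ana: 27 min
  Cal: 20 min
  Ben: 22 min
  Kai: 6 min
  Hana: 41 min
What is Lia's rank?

9.5

Sorted (ascending): 6, 11, 12, 14, 20, 22, 26, 27, 35, 35, 41, 47
The 2 values of 35 occupy positions 9–10 → average rank (9+10)/2 = 9.5.
Lia has value 35 min → rank 9.5.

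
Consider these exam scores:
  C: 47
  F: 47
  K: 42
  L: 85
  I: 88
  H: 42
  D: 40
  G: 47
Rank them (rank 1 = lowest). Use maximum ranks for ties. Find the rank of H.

Sorted (ascending): 40, 42, 42, 47, 47, 47, 85, 88
The 2 values of 42 occupy positions 2–3 → each gets rank 3.
The 3 values of 47 occupy positions 4–6 → each gets rank 6.
H has value 42 → rank 3.

3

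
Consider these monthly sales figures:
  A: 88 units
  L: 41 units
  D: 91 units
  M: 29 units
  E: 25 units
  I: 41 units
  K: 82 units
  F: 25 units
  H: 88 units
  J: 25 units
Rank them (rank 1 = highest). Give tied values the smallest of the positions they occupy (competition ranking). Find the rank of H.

2

Sorted (descending): 91, 88, 88, 82, 41, 41, 29, 25, 25, 25
The 2 values of 88 occupy positions 2–3 → each gets rank 2.
The 2 values of 41 occupy positions 5–6 → each gets rank 5.
The 3 values of 25 occupy positions 8–10 → each gets rank 8.
H has value 88 units → rank 2.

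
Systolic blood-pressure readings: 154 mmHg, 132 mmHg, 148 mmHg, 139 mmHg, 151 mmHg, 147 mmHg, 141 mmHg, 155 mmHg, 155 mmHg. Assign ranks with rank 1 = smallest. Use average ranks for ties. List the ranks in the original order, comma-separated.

7, 1, 5, 2, 6, 4, 3, 8.5, 8.5

Sorted (ascending): 132, 139, 141, 147, 148, 151, 154, 155, 155
The 2 values of 155 occupy positions 8–9 → average rank (8+9)/2 = 8.5.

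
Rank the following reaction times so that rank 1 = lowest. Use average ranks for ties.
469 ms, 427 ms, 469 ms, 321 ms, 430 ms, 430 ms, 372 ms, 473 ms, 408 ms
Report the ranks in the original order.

Sorted (ascending): 321, 372, 408, 427, 430, 430, 469, 469, 473
The 2 values of 430 occupy positions 5–6 → average rank (5+6)/2 = 5.5.
The 2 values of 469 occupy positions 7–8 → average rank (7+8)/2 = 7.5.

7.5, 4, 7.5, 1, 5.5, 5.5, 2, 9, 3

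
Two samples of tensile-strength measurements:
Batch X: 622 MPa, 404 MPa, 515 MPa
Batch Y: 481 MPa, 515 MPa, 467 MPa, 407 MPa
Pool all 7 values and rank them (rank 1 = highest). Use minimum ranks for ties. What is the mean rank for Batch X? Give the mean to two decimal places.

Sorted (descending): 622, 515, 515, 481, 467, 407, 404
The 2 values of 515 occupy positions 2–3 → each gets rank 2.
Batch X values → pooled ranks: 622→1, 404→7, 515→2
Mean rank = (1 + 7 + 2) / 3 = 3.33

3.33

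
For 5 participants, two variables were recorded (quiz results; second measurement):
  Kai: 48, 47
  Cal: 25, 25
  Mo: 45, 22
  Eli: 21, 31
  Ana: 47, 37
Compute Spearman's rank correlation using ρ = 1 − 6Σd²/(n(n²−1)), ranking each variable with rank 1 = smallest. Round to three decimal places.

Ranks of variable 1: 5, 2, 3, 1, 4
Ranks of variable 2: 5, 2, 1, 3, 4
d = r₁ − r₂: 0, 0, 2, -2, 0
d²: 0, 0, 4, 4, 0; Σd² = 8
ρ = 1 − 6·8/(5·24) = 1 − 48/120 = 0.600

0.600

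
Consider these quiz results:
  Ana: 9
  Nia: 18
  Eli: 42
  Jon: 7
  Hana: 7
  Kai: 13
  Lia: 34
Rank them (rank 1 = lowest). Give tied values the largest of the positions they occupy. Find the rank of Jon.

2

Sorted (ascending): 7, 7, 9, 13, 18, 34, 42
The 2 values of 7 occupy positions 1–2 → each gets rank 2.
Jon has value 7 → rank 2.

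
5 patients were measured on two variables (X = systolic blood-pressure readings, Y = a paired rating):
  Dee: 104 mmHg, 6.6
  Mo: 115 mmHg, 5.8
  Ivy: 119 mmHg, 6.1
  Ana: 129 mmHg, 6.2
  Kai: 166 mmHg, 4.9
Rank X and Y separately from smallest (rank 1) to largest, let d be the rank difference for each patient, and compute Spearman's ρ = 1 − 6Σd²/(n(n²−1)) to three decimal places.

-0.600

Ranks of variable 1: 1, 2, 3, 4, 5
Ranks of variable 2: 5, 2, 3, 4, 1
d = r₁ − r₂: -4, 0, 0, 0, 4
d²: 16, 0, 0, 0, 16; Σd² = 32
ρ = 1 − 6·32/(5·24) = 1 − 192/120 = -0.600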